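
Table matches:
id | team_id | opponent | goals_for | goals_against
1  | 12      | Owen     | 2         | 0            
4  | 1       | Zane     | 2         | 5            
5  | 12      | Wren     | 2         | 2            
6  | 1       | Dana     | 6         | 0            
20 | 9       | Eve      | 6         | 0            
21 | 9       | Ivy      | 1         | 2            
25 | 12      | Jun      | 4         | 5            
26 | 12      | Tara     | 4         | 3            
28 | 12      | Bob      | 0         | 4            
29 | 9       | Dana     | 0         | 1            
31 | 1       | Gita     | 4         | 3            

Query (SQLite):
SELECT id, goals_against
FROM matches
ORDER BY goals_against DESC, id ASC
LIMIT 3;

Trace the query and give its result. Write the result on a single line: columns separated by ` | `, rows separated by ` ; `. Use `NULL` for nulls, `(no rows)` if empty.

4 | 5 ; 25 | 5 ; 28 | 4

Sort by goals_against desc, tiebreak id asc: (5, id=4), (5, id=25), (4, id=28), (3, id=26), (3, id=31), (2, id=5) …. Take first 3.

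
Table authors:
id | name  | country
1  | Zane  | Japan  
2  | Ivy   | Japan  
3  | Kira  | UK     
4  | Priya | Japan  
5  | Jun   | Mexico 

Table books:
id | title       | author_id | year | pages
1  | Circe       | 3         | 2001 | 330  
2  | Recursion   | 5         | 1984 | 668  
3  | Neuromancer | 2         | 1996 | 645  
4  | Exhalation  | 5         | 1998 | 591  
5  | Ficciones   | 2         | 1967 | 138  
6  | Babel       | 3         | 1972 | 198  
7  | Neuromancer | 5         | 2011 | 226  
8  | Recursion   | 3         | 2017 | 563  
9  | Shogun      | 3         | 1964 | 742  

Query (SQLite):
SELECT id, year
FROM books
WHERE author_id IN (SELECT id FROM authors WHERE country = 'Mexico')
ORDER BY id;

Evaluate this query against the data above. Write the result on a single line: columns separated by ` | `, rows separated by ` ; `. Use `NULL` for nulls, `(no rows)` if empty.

2 | 1984 ; 4 | 1998 ; 7 | 2011

Inner query: authors.id where country = 'Mexico'.
Outer: keep books rows whose author_id is in that set.
Inner query → {5}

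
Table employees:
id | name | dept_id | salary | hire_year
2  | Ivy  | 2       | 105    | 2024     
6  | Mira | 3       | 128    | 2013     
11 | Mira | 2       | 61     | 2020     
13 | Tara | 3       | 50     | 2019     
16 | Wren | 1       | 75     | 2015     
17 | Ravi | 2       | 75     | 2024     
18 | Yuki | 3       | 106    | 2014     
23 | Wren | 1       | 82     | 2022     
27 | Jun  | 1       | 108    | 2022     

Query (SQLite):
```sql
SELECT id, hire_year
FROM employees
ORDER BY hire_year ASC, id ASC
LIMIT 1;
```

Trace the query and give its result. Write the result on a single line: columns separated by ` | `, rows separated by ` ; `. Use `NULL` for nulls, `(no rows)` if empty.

6 | 2013

Sort by hire_year asc, tiebreak id asc: (2013, id=6), (2014, id=18), (2015, id=16), (2019, id=13) …. Take first 1.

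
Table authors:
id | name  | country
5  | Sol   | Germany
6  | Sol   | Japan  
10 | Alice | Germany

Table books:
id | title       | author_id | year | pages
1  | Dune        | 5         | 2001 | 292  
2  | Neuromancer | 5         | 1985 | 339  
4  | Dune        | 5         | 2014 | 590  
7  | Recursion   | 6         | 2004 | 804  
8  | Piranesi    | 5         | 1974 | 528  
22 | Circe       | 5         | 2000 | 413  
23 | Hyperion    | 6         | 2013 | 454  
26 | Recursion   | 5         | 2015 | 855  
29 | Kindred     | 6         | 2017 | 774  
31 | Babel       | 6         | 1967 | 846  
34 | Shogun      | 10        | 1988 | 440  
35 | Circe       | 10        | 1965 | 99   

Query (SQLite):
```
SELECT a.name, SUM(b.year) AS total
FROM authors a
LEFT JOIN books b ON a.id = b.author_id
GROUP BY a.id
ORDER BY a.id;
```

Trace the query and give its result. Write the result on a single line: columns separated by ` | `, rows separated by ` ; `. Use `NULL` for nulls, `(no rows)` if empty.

LEFT JOIN keeps every authors row; unmatched ones get NULL for books columns.
Group by authors.id and compute SUM(b.year). SUM over an all-NULL group is NULL.
  5: ids {1, 2, 4, 8, 22, 26} → SUM(b.year)=11989
  6: ids {7, 23, 29, 31} → SUM(b.year)=8001
  10: ids {34, 35} → SUM(b.year)=3953

Sol | 11989 ; Sol | 8001 ; Alice | 3953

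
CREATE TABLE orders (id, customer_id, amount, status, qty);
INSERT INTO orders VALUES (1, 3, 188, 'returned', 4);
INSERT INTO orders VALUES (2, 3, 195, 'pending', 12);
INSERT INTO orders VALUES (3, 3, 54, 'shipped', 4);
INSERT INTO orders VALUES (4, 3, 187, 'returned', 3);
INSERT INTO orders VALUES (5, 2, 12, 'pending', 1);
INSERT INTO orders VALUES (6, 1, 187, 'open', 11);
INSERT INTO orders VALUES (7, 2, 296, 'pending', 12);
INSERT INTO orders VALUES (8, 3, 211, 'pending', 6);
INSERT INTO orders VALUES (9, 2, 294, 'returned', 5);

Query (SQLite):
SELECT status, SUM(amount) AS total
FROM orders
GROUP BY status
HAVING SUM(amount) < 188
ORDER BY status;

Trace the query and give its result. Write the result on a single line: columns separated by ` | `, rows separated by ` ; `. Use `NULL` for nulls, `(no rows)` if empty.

open | 187 ; shipped | 54

Partition orders by status; compute SUM(amount) within each group.
HAVING: keep groups where SUM(amount) < 188.
  open: ids {6} → SUM(amount)=187
  pending: ids {2, 5, 7, 8} → SUM(amount)=714
  returned: ids {1, 4, 9} → SUM(amount)=669
  shipped: ids {3} → SUM(amount)=54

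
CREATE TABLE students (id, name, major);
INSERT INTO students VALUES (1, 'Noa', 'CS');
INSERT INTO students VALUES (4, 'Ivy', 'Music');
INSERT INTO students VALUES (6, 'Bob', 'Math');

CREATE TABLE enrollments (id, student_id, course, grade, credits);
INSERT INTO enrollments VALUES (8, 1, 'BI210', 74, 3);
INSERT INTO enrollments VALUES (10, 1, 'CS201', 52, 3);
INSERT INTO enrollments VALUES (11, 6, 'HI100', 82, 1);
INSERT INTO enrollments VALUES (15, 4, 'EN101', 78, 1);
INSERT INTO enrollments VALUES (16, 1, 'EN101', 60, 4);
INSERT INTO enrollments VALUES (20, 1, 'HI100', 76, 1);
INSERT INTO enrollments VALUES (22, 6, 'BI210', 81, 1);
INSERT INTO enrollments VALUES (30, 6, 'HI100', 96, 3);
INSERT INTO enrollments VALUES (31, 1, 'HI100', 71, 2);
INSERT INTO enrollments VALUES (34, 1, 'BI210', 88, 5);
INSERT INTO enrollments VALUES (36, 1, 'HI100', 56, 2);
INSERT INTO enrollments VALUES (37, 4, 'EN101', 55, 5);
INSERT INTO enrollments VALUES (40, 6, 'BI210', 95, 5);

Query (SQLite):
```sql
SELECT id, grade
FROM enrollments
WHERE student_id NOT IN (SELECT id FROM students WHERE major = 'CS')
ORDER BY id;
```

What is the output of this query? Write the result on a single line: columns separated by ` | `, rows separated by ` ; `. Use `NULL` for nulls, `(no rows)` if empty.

11 | 82 ; 15 | 78 ; 22 | 81 ; 30 | 96 ; 37 | 55 ; 40 | 95

Inner query: students.id where major = 'CS'.
Outer: keep enrollments rows whose student_id is not in that set.
Inner query → {1}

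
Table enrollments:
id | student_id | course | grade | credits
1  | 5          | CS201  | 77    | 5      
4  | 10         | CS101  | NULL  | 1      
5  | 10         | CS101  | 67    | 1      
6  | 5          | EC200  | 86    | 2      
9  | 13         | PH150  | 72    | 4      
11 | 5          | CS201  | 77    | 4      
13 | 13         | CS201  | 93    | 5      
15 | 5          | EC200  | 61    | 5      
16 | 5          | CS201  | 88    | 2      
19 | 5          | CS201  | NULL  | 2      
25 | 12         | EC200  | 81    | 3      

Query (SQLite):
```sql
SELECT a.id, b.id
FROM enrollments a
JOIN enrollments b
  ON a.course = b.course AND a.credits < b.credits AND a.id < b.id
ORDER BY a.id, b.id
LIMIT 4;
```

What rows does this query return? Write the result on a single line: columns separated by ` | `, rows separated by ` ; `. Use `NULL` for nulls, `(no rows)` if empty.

Pairs (a,b) with same course, a.credits < b.credits, a.id < b.id.
course groups: CS101:{4,5} CS201:{1,11,13,16,19} EC200:{6,15,25} PH150:{9}
Ordered by (a.id, b.id); first 4.

6 | 15 ; 6 | 25 ; 11 | 13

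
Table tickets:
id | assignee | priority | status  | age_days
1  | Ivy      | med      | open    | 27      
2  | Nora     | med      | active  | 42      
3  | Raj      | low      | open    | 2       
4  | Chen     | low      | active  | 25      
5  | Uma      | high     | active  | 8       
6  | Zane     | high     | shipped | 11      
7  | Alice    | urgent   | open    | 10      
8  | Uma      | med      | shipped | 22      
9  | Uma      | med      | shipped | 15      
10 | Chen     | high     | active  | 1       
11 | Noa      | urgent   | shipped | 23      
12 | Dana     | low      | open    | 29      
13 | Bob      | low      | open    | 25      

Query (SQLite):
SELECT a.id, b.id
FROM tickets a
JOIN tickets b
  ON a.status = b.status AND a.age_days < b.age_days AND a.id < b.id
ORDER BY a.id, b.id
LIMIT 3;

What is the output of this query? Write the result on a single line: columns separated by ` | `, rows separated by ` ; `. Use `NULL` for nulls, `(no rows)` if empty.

Pairs (a,b) with same status, a.age_days < b.age_days, a.id < b.id.
status groups: active:{2,4,5,10} open:{1,3,7,12,13} shipped:{6,8,9,11}
Ordered by (a.id, b.id); first 3.

1 | 12 ; 3 | 7 ; 3 | 12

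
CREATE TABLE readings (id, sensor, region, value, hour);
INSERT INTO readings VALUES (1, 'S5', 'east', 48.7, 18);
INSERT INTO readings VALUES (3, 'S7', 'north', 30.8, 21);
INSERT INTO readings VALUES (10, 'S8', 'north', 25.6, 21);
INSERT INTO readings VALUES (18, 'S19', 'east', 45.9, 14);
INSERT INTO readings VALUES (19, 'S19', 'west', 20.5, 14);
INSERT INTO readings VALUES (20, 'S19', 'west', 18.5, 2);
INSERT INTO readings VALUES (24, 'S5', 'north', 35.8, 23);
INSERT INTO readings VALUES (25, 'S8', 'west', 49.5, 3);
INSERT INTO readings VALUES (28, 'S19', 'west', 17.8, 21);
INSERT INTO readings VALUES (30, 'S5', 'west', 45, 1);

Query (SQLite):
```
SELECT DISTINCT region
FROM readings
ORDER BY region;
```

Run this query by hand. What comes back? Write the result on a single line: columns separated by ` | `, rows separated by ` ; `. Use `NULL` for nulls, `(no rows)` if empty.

Collect distinct region values from readings.

east ; north ; west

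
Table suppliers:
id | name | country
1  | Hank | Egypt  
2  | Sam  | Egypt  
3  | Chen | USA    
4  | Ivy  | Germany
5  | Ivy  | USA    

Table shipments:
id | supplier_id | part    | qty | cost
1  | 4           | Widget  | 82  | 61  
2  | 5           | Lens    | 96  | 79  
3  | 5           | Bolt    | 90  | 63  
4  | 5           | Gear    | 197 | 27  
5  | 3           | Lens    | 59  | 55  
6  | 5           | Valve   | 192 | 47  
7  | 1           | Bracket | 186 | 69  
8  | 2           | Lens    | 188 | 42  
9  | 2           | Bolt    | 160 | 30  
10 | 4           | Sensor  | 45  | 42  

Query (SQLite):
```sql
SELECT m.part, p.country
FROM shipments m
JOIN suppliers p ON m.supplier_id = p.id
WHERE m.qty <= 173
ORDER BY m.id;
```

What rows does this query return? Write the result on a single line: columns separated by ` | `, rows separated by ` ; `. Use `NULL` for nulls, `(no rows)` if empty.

Widget | Germany ; Lens | USA ; Bolt | USA ; Lens | USA ; Bolt | Egypt ; Sensor | Germany

Each shipments row matches the suppliers row where supplier_id = suppliers.id.
Then keep rows with m.qty <= 173.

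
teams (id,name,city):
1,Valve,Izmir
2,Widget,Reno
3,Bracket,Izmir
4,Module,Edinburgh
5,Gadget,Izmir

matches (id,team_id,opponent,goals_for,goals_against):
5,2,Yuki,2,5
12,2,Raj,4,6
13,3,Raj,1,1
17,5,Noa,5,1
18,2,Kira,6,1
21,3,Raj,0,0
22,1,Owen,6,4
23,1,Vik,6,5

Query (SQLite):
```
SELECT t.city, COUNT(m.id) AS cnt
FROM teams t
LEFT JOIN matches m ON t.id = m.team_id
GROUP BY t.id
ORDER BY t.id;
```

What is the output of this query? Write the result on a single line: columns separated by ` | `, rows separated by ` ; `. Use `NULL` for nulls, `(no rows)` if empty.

LEFT JOIN keeps every teams row; unmatched ones get NULL for matches columns.
Group by teams.id and compute COUNT(m.id). COUNT(col) of an all-NULL group is 0.
  1: ids {22, 23} → COUNT(m.id)=2
  2: ids {5, 12, 18} → COUNT(m.id)=3
  3: ids {13, 21} → COUNT(m.id)=2
  4: ids {—} → COUNT(m.id)=0
  5: ids {17} → COUNT(m.id)=1

Izmir | 2 ; Reno | 3 ; Izmir | 2 ; Edinburgh | 0 ; Izmir | 1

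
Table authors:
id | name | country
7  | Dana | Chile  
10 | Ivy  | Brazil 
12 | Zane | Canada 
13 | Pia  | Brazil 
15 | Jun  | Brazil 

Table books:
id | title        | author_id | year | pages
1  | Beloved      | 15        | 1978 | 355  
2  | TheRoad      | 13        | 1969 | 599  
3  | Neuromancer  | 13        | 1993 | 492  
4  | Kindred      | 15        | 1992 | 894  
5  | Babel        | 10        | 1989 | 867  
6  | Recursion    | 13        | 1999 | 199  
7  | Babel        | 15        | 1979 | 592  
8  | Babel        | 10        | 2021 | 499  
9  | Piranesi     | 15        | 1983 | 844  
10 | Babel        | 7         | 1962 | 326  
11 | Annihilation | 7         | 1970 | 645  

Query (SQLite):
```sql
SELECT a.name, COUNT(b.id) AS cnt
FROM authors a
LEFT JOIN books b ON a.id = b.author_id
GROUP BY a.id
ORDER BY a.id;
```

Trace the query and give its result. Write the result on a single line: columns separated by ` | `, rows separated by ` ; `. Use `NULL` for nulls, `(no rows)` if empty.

LEFT JOIN keeps every authors row; unmatched ones get NULL for books columns.
Group by authors.id and compute COUNT(b.id). COUNT(col) of an all-NULL group is 0.
  7: ids {10, 11} → COUNT(b.id)=2
  10: ids {5, 8} → COUNT(b.id)=2
  12: ids {—} → COUNT(b.id)=0
  13: ids {2, 3, 6} → COUNT(b.id)=3
  15: ids {1, 4, 7, 9} → COUNT(b.id)=4

Dana | 2 ; Ivy | 2 ; Zane | 0 ; Pia | 3 ; Jun | 4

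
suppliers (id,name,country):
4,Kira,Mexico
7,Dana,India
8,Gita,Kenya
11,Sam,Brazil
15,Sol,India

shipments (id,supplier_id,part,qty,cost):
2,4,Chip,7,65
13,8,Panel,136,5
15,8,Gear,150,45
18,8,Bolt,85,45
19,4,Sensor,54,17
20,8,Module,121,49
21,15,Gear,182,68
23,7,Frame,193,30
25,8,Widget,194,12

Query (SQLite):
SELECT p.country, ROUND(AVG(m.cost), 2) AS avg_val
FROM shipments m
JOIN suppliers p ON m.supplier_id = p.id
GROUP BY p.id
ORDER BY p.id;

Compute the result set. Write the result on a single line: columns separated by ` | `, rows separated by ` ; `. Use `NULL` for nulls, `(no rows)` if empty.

Join each shipments row to its suppliers via supplier_id.
Group joined rows by suppliers.id; compute ROUND(AVG(m.cost), 2) per group.
  4: ids {2, 19} → ROUND(AVG(m.cost), 2)=41
  7: ids {23} → ROUND(AVG(m.cost), 2)=30
  8: ids {13, 15, 18, 20, 25} → ROUND(AVG(m.cost), 2)=31.2
  15: ids {21} → ROUND(AVG(m.cost), 2)=68

Mexico | 41 ; India | 30 ; Kenya | 31.2 ; India | 68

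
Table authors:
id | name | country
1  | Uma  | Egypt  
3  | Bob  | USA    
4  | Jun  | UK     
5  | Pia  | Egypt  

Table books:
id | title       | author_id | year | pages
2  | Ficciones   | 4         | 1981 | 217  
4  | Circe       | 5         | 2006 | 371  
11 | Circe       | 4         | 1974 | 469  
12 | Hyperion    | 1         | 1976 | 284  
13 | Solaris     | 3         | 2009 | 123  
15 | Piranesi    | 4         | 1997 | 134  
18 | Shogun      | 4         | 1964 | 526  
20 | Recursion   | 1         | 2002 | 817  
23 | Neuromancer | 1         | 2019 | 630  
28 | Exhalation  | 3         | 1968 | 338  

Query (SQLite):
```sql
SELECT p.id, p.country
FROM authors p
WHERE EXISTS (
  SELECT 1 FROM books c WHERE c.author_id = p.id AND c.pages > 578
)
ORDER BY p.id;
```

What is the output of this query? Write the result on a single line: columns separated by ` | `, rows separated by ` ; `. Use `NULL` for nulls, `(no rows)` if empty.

For each authors row, check whether any books with matching author_id has pages > 578.
Keep rows where that is true.

1 | Egypt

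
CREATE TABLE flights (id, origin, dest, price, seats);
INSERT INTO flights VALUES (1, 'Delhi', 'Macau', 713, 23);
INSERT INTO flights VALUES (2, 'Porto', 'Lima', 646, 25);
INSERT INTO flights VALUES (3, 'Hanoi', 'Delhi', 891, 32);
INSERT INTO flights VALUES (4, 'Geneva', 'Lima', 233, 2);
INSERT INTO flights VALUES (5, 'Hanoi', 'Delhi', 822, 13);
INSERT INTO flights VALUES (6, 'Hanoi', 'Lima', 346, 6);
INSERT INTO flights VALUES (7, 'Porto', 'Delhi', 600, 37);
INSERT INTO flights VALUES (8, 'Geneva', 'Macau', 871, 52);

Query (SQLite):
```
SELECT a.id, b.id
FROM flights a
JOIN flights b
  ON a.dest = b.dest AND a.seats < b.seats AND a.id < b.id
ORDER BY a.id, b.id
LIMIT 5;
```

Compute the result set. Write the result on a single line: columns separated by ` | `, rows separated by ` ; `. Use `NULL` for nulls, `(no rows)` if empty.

1 | 8 ; 3 | 7 ; 4 | 6 ; 5 | 7

Pairs (a,b) with same dest, a.seats < b.seats, a.id < b.id.
dest groups: Delhi:{3,5,7} Lima:{2,4,6} Macau:{1,8}
Ordered by (a.id, b.id); first 5.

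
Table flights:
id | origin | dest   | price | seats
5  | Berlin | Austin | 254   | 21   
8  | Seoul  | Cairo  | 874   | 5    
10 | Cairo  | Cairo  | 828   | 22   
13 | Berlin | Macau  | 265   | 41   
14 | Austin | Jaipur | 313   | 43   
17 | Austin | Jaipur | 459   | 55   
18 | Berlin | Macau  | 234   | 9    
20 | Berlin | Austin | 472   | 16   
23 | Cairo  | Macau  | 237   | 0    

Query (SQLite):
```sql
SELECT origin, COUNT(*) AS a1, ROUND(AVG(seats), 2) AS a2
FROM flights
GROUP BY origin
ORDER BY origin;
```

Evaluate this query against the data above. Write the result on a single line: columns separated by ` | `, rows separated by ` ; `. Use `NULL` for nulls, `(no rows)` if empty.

Austin | 2 | 49 ; Berlin | 4 | 21.75 ; Cairo | 2 | 11 ; Seoul | 1 | 5

Group flights by origin.
Per group compute: COUNT(*), ROUND(AVG(seats), 2).
  Austin: ids {14, 17} → COUNT(*)=2, ROUND(AVG(seats), 2)=49
  Berlin: ids {5, 13, 18, 20} → COUNT(*)=4, ROUND(AVG(seats), 2)=21.75
  Cairo: ids {10, 23} → COUNT(*)=2, ROUND(AVG(seats), 2)=11
  Seoul: ids {8} → COUNT(*)=1, ROUND(AVG(seats), 2)=5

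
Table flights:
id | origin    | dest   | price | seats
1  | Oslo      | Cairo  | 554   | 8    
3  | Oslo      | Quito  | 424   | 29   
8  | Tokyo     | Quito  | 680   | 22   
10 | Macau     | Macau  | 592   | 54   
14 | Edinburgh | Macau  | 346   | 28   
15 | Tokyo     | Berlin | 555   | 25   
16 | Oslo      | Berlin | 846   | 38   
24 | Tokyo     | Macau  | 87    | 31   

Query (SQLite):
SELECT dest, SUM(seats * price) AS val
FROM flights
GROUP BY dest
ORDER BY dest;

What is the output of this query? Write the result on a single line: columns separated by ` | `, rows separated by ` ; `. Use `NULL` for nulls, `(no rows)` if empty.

For each row compute seats * price.
Group by dest; take SUM of the expression per group.
  Berlin: ids {15, 16} → SUM(seats * price)=46023
  Cairo: ids {1} → SUM(seats * price)=4432
  Macau: ids {10, 14, 24} → SUM(seats * price)=44353
  Quito: ids {3, 8} → SUM(seats * price)=27256

Berlin | 46023 ; Cairo | 4432 ; Macau | 44353 ; Quito | 27256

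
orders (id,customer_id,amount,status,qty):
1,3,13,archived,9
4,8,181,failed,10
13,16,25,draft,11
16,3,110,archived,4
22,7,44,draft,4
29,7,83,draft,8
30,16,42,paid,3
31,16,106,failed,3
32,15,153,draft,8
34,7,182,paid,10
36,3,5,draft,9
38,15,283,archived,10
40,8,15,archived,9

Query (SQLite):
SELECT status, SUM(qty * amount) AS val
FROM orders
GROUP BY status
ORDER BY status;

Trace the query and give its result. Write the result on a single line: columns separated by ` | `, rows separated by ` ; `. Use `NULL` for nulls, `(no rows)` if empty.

archived | 3522 ; draft | 2384 ; failed | 2128 ; paid | 1946

For each row compute qty * amount.
Group by status; take SUM of the expression per group.
  archived: ids {1, 16, 38, 40} → SUM(qty * amount)=3522
  draft: ids {13, 22, 29, 32, 36} → SUM(qty * amount)=2384
  failed: ids {4, 31} → SUM(qty * amount)=2128
  paid: ids {30, 34} → SUM(qty * amount)=1946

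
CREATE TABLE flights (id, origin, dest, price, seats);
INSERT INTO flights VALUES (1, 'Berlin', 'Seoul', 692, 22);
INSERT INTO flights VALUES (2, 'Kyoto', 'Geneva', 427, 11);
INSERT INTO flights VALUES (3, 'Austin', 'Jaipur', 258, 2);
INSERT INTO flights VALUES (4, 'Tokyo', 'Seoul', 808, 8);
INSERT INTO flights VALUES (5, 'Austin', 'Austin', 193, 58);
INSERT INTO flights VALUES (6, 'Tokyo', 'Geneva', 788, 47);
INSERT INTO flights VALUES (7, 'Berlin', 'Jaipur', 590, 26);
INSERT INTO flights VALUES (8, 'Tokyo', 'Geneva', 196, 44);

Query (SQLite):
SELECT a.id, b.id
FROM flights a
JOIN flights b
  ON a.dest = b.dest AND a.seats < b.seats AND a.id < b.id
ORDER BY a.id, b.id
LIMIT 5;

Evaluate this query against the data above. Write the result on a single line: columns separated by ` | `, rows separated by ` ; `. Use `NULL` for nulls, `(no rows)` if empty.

Pairs (a,b) with same dest, a.seats < b.seats, a.id < b.id.
dest groups: Austin:{5} Geneva:{2,6,8} Jaipur:{3,7} Seoul:{1,4}
Ordered by (a.id, b.id); first 5.

2 | 6 ; 2 | 8 ; 3 | 7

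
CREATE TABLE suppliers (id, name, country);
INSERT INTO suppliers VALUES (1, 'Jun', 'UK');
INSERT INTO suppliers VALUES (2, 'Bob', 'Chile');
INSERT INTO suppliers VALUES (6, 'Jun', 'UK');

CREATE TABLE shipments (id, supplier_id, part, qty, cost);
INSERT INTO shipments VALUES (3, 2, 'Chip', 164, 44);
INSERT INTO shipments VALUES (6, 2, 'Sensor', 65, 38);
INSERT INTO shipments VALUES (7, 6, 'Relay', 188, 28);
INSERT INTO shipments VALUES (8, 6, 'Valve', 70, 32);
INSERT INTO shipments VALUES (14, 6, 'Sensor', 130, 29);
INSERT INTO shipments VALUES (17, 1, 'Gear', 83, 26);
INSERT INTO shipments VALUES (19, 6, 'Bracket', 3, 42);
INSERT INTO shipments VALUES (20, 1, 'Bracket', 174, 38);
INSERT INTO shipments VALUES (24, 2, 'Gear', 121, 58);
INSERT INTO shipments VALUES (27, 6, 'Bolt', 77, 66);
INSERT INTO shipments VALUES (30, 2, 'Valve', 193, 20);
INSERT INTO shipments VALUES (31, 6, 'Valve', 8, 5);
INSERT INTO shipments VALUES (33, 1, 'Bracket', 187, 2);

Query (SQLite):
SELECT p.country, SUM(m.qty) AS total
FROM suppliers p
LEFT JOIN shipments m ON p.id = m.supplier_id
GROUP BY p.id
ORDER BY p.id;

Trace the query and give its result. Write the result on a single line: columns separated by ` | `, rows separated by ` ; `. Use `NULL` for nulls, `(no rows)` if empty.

UK | 444 ; Chile | 543 ; UK | 476

LEFT JOIN keeps every suppliers row; unmatched ones get NULL for shipments columns.
Group by suppliers.id and compute SUM(m.qty). SUM over an all-NULL group is NULL.
  1: ids {17, 20, 33} → SUM(m.qty)=444
  2: ids {3, 6, 24, 30} → SUM(m.qty)=543
  6: ids {7, 8, 14, 19, 27, 31} → SUM(m.qty)=476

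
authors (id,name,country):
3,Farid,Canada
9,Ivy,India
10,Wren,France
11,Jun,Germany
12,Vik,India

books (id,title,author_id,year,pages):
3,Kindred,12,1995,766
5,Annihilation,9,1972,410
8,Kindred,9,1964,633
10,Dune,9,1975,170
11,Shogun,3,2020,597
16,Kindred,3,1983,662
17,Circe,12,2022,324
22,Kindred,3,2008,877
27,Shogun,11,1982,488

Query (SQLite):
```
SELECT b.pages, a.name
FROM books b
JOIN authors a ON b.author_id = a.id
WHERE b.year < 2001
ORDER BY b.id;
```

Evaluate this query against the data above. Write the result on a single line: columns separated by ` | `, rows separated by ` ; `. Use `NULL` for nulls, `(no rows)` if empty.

Each books row matches the authors row where author_id = authors.id.
Then keep rows with b.year < 2001.

766 | Vik ; 410 | Ivy ; 633 | Ivy ; 170 | Ivy ; 662 | Farid ; 488 | Jun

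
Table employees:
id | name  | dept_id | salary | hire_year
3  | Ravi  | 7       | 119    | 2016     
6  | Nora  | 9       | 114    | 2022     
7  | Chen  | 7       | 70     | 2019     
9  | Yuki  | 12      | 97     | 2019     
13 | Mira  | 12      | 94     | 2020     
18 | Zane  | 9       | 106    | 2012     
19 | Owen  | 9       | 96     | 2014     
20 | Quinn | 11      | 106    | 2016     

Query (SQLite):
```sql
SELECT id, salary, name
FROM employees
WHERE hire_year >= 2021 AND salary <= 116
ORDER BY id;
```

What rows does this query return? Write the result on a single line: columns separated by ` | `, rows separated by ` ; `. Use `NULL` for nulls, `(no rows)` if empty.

6 | 114 | Nora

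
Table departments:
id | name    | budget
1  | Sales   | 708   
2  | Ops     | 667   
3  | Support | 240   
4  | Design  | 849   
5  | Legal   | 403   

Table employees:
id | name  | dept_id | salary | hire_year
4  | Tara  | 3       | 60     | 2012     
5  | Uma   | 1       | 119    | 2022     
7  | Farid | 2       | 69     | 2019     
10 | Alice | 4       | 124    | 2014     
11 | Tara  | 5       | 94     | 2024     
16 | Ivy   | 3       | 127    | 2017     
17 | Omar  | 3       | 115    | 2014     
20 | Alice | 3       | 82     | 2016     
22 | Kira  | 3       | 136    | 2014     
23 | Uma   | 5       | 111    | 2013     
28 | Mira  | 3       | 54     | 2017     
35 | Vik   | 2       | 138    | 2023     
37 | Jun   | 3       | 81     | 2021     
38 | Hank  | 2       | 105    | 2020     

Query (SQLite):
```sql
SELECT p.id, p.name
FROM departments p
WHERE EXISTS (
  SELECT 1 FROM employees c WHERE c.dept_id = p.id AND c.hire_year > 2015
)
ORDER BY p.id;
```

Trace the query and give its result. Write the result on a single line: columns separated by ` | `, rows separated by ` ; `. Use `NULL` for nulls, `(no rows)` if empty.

1 | Sales ; 2 | Ops ; 3 | Support ; 5 | Legal

For each departments row, check whether any employees with matching dept_id has hire_year > 2015.
Keep rows where that is true.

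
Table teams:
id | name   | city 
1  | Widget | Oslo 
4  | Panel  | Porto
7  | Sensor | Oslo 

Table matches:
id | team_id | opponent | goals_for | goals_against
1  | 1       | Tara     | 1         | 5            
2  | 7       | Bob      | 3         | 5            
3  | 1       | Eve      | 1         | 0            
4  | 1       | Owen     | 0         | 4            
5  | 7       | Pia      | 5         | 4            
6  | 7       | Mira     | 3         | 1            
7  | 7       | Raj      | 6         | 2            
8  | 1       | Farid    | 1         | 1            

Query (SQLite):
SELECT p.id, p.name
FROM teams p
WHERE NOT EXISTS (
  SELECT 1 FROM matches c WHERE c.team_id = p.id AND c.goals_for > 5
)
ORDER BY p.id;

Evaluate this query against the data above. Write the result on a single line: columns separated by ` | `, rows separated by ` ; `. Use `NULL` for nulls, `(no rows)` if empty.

For each teams row, check whether any matches with matching team_id has goals_for > 5.
Keep rows where that is false.

1 | Widget ; 4 | Panel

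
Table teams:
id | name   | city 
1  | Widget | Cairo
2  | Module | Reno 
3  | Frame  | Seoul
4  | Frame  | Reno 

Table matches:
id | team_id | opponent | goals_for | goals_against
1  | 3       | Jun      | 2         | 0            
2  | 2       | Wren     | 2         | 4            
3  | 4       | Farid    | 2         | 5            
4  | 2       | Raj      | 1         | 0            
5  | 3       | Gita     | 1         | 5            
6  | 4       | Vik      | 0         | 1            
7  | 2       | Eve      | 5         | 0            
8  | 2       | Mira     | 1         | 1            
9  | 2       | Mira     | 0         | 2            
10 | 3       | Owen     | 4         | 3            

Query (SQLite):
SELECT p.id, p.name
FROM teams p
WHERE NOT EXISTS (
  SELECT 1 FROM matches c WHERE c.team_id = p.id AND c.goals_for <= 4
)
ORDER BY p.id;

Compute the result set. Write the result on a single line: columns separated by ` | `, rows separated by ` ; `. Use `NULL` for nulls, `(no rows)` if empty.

For each teams row, check whether any matches with matching team_id has goals_for <= 4.
Keep rows where that is false.

1 | Widget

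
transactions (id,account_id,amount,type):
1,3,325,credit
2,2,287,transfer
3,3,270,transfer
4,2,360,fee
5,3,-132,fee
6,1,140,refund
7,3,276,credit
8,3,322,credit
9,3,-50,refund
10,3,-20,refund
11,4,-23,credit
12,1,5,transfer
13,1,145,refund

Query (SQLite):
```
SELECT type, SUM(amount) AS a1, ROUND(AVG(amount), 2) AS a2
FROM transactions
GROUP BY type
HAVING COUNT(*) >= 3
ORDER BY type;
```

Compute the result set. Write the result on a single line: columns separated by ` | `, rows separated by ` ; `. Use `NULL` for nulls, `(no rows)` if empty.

credit | 900 | 225 ; refund | 215 | 53.75 ; transfer | 562 | 187.33

Group transactions by type.
Per group compute: SUM(amount), ROUND(AVG(amount), 2).
HAVING: drop groups with fewer than 3 rows.
  credit: ids {1, 7, 8, 11} → SUM(amount)=900, ROUND(AVG(amount), 2)=225
  fee: ids {4, 5} → SUM(amount)=228, ROUND(AVG(amount), 2)=114
  refund: ids {6, 9, 10, 13} → SUM(amount)=215, ROUND(AVG(amount), 2)=53.75
  transfer: ids {2, 3, 12} → SUM(amount)=562, ROUND(AVG(amount), 2)=187.33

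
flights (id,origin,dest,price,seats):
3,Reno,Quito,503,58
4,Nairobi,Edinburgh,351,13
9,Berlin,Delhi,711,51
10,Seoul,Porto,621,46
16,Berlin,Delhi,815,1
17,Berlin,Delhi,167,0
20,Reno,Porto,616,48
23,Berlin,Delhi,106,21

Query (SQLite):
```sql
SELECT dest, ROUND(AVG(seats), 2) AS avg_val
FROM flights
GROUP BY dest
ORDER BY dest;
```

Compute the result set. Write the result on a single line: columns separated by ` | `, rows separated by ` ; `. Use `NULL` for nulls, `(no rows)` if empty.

Partition flights by dest; compute ROUND(AVG(seats), 2) within each group.
  Delhi: ids {9, 16, 17, 23} → ROUND(AVG(seats), 2)=18.25
  Edinburgh: ids {4} → ROUND(AVG(seats), 2)=13
  Porto: ids {10, 20} → ROUND(AVG(seats), 2)=47
  Quito: ids {3} → ROUND(AVG(seats), 2)=58

Delhi | 18.25 ; Edinburgh | 13 ; Porto | 47 ; Quito | 58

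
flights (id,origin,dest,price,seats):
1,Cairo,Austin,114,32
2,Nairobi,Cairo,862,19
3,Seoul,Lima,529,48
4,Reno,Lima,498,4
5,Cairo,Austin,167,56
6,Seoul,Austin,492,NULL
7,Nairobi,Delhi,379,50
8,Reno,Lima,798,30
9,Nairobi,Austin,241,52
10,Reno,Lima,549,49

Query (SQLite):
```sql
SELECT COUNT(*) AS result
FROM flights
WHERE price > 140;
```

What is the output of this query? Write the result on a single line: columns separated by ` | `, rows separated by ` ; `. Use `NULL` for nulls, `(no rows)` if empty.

9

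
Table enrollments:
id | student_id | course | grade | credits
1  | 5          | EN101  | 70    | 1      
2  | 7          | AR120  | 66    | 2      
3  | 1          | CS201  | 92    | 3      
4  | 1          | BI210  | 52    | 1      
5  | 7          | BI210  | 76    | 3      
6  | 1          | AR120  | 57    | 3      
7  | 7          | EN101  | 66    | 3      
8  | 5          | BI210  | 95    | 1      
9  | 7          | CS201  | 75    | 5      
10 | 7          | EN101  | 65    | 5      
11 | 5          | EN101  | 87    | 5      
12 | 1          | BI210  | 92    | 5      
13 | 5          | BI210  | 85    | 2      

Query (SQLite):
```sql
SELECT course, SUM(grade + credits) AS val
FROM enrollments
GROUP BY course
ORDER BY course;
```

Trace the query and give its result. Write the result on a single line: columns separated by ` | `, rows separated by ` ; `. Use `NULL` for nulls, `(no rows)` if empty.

AR120 | 128 ; BI210 | 412 ; CS201 | 175 ; EN101 | 302

For each row compute grade + credits.
Group by course; take SUM of the expression per group.
  AR120: ids {2, 6} → SUM(grade + credits)=128
  BI210: ids {4, 5, 8, 12, 13} → SUM(grade + credits)=412
  CS201: ids {3, 9} → SUM(grade + credits)=175
  EN101: ids {1, 7, 10, 11} → SUM(grade + credits)=302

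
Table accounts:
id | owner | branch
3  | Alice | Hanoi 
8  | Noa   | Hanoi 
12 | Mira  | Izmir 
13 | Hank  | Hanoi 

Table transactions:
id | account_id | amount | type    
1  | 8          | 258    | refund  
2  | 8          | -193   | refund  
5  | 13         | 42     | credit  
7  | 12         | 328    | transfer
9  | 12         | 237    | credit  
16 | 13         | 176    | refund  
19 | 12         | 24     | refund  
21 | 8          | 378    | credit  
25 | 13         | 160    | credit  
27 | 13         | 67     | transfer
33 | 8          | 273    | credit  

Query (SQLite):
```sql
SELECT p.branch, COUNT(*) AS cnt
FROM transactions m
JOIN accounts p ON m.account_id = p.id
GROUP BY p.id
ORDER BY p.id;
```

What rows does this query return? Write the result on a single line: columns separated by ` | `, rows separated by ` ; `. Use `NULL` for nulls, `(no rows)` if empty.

Join each transactions row to its accounts via account_id.
Group joined rows by accounts.id; compute COUNT(*) per group.
  8: ids {1, 2, 21, 33} → COUNT(*)=4
  12: ids {7, 9, 19} → COUNT(*)=3
  13: ids {5, 16, 25, 27} → COUNT(*)=4

Hanoi | 4 ; Izmir | 3 ; Hanoi | 4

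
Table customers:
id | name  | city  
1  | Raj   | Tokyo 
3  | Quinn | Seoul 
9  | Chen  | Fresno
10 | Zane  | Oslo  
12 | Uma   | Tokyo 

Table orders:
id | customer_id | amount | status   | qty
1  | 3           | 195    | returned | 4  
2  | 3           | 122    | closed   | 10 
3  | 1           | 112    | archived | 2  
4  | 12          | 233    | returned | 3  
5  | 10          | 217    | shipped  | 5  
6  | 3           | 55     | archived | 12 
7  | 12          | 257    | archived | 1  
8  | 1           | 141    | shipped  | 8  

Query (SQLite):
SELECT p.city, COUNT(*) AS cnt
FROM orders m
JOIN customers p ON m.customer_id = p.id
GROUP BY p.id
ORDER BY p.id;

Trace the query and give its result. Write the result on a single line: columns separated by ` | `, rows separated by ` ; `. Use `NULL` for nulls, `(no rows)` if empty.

Join each orders row to its customers via customer_id.
Group joined rows by customers.id; compute COUNT(*) per group.
  1: ids {3, 8} → COUNT(*)=2
  3: ids {1, 2, 6} → COUNT(*)=3
  10: ids {5} → COUNT(*)=1
  12: ids {4, 7} → COUNT(*)=2

Tokyo | 2 ; Seoul | 3 ; Oslo | 1 ; Tokyo | 2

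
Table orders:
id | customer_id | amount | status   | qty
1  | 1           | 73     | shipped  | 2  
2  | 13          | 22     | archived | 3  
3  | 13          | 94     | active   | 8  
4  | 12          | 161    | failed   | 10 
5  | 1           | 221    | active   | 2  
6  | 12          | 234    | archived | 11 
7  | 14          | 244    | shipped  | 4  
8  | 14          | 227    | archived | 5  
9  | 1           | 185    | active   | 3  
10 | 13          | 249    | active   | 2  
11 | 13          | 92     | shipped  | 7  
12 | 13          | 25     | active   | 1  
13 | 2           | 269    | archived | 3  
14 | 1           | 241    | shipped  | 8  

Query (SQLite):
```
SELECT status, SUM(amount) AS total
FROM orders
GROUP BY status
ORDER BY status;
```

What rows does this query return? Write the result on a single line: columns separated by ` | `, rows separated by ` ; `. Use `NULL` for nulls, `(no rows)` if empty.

Partition orders by status; compute SUM(amount) within each group.
  active: ids {3, 5, 9, 10, 12} → SUM(amount)=774
  archived: ids {2, 6, 8, 13} → SUM(amount)=752
  failed: ids {4} → SUM(amount)=161
  shipped: ids {1, 7, 11, 14} → SUM(amount)=650

active | 774 ; archived | 752 ; failed | 161 ; shipped | 650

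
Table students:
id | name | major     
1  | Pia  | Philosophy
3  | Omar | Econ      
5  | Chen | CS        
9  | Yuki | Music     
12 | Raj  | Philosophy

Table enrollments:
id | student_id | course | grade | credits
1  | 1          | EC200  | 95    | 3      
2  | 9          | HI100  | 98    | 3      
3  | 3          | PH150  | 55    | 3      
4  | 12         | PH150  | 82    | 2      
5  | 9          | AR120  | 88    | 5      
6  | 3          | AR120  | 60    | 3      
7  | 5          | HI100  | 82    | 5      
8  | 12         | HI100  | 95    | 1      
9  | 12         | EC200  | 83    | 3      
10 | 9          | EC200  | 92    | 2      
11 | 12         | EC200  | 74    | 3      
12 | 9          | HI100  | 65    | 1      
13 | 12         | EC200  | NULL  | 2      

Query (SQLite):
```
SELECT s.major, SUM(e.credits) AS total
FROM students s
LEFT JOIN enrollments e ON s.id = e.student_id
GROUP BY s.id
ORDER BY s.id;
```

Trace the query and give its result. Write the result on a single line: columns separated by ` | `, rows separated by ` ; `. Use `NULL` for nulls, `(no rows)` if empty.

Philosophy | 3 ; Econ | 6 ; CS | 5 ; Music | 11 ; Philosophy | 11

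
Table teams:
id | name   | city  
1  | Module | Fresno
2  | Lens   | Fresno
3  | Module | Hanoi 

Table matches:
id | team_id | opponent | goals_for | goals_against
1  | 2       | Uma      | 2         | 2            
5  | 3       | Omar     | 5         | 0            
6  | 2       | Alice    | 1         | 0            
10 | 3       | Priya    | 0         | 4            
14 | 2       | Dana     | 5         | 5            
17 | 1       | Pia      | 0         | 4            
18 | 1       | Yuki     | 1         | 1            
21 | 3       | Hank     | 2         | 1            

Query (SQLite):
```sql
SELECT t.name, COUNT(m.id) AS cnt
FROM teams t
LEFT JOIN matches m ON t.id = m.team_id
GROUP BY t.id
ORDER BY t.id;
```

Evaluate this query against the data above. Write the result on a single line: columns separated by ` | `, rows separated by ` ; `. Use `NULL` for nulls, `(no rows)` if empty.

LEFT JOIN keeps every teams row; unmatched ones get NULL for matches columns.
Group by teams.id and compute COUNT(m.id). COUNT(col) of an all-NULL group is 0.
  1: ids {17, 18} → COUNT(m.id)=2
  2: ids {1, 6, 14} → COUNT(m.id)=3
  3: ids {5, 10, 21} → COUNT(m.id)=3

Module | 2 ; Lens | 3 ; Module | 3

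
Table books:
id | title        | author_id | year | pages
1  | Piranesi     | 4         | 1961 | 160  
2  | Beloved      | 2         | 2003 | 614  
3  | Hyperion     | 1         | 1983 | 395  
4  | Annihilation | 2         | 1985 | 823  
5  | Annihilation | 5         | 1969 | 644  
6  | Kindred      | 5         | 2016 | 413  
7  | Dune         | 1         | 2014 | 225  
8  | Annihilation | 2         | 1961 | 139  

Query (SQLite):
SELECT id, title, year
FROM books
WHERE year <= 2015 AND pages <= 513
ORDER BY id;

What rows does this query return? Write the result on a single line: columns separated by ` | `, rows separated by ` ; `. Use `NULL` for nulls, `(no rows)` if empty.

1 | Piranesi | 1961 ; 3 | Hyperion | 1983 ; 7 | Dune | 2014 ; 8 | Annihilation | 1961

year <= 2015: ids {1, 2, 3, 4, 5, 7, 8}
pages <= 513: ids {1, 3, 6, 7, 8}
Combine with AND.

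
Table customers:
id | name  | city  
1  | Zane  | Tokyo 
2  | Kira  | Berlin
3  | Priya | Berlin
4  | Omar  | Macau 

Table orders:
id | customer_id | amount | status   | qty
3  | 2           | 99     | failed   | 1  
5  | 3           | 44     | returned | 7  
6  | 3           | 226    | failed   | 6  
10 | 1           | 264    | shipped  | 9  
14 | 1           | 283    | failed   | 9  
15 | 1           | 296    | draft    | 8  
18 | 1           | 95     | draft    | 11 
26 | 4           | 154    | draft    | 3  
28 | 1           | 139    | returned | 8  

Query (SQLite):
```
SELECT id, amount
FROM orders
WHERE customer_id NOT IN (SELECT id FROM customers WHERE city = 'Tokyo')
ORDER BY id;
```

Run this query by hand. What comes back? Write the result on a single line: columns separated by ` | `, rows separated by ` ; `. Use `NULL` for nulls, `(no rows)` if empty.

Inner query: customers.id where city = 'Tokyo'.
Outer: keep orders rows whose customer_id is not in that set.
Inner query → {1}

3 | 99 ; 5 | 44 ; 6 | 226 ; 26 | 154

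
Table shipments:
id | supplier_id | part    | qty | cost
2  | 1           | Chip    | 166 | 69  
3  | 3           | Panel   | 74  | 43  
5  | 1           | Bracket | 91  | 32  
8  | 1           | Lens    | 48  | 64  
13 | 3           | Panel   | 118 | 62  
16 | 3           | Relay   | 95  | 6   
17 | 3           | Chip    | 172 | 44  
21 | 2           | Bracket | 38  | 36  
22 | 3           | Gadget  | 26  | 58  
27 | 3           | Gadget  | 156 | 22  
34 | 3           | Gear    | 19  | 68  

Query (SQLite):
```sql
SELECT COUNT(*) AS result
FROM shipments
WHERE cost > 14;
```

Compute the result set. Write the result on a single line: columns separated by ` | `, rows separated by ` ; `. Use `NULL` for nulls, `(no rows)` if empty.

Rows where cost > 14 → cost values: [69, 43, 32, 64, 62, 44, 36, 58, 22, 68].
COUNT(*) counts rows → 10.

10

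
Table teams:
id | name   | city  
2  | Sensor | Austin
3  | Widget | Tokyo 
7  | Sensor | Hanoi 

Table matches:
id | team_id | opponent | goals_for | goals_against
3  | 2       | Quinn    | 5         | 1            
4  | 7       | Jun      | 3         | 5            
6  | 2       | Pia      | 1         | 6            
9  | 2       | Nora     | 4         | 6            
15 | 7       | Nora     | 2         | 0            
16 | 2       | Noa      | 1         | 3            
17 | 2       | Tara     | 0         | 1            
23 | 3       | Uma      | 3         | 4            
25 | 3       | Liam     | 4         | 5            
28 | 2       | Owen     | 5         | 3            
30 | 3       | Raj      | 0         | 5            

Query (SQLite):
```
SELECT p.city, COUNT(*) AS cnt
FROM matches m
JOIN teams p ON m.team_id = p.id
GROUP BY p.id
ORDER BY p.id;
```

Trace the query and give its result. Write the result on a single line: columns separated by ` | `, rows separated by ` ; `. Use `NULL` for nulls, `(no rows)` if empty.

Join each matches row to its teams via team_id.
Group joined rows by teams.id; compute COUNT(*) per group.
  2: ids {3, 6, 9, 16, 17, 28} → COUNT(*)=6
  3: ids {23, 25, 30} → COUNT(*)=3
  7: ids {4, 15} → COUNT(*)=2

Austin | 6 ; Tokyo | 3 ; Hanoi | 2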